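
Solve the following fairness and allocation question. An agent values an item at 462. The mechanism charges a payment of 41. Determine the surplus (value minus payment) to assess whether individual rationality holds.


Step 1: Surplus = value - payment = 462 - 41 = 421
Step 2: IR is satisfied (surplus >= 0)

421


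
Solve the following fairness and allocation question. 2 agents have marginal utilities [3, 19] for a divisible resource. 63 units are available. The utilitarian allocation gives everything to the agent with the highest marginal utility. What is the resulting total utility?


Step 1: The marginal utilities are [3, 19]
Step 2: The highest marginal utility is 19
Step 3: All 63 units go to that agent
Step 4: Total utility = 19 * 63 = 1197

1197


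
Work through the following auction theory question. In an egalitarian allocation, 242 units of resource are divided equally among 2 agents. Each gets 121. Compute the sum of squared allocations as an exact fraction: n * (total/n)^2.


Step 1: Each agent's share = 242/2 = 121
Step 2: Square of each share = (121)^2 = 14641
Step 3: Sum of squares = 2 * 14641 = 29282

29282


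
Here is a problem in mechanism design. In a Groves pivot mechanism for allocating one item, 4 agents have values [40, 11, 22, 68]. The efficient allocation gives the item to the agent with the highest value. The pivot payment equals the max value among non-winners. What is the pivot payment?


Step 1: The efficient winner is agent 3 with value 68
Step 2: Other agents' values: [40, 11, 22]
Step 3: Pivot payment = max(others) = 40
Step 4: The winner pays 40

40


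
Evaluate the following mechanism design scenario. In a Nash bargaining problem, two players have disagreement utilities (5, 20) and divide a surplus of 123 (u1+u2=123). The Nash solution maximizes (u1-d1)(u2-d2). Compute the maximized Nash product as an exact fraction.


Step 1: The Nash solution splits surplus symmetrically above the disagreement point
Step 2: u1 = (total + d1 - d2)/2 = (123 + 5 - 20)/2 = 54
Step 3: u2 = (total - d1 + d2)/2 = (123 - 5 + 20)/2 = 69
Step 4: Nash product = (54 - 5) * (69 - 20)
Step 5: = 49 * 49 = 2401

2401


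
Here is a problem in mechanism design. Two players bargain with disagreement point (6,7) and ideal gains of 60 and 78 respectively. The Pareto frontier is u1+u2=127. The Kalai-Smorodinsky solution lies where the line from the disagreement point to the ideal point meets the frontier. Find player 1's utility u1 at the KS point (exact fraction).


Step 1: At the KS point, (u1-d1)/r1 = (u2-d2)/r2 = t and u1+u2 = 127
Step 2: u1 = d1 + r1*t and u2 = d2 + r2*t, so (d1 + r1*t) + (d2 + r2*t) = 127
Step 3: t = (127 - 6 - 7)/(60 + 78) = 114/138 = 19/23
Step 4: u1 = d1 + r1*t = 6 + 60 * 19/23 = 1278/23
Step 5: (Check: u2 = d2 + r2*t = 1643/23; u1+u2 = 1278/23 + 1643/23 = 127, on the frontier.)

1278/23


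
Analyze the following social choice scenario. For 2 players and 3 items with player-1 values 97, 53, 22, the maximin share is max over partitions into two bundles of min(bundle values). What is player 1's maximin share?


Step 1: Item values = 97, 53, 22
Step 2: Enumerate all 2-bundle partitions and take the smaller bundle:
  Partition 1: {97} vs {53,22} -> bundles 97, 75; min = 75
  Partition 2: {53} vs {97,22} -> bundles 53, 119; min = 53
  Partition 3: {22} vs {97,53} -> bundles 22, 150; min = 22
Step 3: MMS = max(75, 53, 22) = 75

75


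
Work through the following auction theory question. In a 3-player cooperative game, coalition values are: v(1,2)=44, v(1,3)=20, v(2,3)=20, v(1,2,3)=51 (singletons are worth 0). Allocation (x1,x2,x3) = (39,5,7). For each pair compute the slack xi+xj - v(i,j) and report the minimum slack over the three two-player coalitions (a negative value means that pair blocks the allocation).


Step 1: Slack for coalition (1,2): x1+x2 - v12 = 44 - 44 = 0
Step 2: Slack for coalition (1,3): x1+x3 - v13 = 46 - 20 = 26
Step 3: Slack for coalition (2,3): x2+x3 - v23 = 12 - 20 = -8
Step 4: Minimum slack = min(0, 26, -8) = -8, attained by (2,3); coalition (2,3) can block (slack < 0), so the allocation is not in the core

-8


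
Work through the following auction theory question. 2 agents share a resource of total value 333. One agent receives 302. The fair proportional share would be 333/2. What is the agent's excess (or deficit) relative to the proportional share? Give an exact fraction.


Step 1: Proportional share = 333/2
Step 2: Agent's actual allocation = 302
Step 3: Excess = 302 - 333/2 = 271/2

271/2


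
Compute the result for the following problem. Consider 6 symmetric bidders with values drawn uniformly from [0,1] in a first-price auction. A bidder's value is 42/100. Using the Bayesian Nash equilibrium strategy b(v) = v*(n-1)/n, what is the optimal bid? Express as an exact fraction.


Step 1: The symmetric BNE bidding function is b(v) = v * (n-1) / n
Step 2: Substitute v = 21/50 and n = 6
Step 3: b = 21/50 * 5/6
Step 4: b = 7/20

7/20


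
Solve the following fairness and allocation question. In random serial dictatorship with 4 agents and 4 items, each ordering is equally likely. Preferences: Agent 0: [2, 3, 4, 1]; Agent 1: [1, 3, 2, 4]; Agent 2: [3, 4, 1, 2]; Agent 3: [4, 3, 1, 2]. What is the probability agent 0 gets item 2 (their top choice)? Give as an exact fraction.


Step 1: Agent 0 wants item 2
Step 2: There are 24 possible orderings of agents
Step 3: In 24 orderings, agent 0 gets item 2
Step 4: Probability = 24/24 = 1

1


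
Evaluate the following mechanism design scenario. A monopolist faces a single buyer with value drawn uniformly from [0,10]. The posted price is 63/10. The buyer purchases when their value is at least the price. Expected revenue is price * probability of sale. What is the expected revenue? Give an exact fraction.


Step 1: Posted price r = 63/10, value support [0,10]
Step 2: P(v >= r) = (10 - 63/10)/10 = 37/100
Step 3: Expected revenue = r * P(v >= r) = 63/10 * 37/100
Step 4: Revenue = 2331/1000

2331/1000


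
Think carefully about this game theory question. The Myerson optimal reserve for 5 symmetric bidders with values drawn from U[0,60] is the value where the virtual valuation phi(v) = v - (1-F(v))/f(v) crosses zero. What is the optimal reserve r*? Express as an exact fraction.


Step 1: For U[0,60], F(v) = v/60 and f(v) = 1/60
Step 2: phi(v) = v - (1 - v/60)/(1/60) = v - (60 - v) = 2v - 60
Step 3: Set phi(r*) = 0: 2r* - 60 = 0
Step 4: r* = 60/2 = 30 (the number of bidders n = 5 does not enter)

30


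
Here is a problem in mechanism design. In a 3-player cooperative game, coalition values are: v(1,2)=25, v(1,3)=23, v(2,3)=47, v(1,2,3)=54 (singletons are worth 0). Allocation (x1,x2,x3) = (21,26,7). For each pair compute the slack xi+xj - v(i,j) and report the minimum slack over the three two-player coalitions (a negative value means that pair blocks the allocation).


Step 1: Slack for coalition (1,2): x1+x2 - v12 = 47 - 25 = 22
Step 2: Slack for coalition (1,3): x1+x3 - v13 = 28 - 23 = 5
Step 3: Slack for coalition (2,3): x2+x3 - v23 = 33 - 47 = -14
Step 4: Minimum slack = min(22, 5, -14) = -14, attained by (2,3); coalition (2,3) can block (slack < 0), so the allocation is not in the core

-14


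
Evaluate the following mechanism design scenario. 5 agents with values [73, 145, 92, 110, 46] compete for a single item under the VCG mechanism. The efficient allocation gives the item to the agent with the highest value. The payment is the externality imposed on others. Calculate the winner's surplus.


Step 1: The winner is the agent with the highest value: agent 1 with value 145
Step 2: Values of other agents: [73, 92, 110, 46]
Step 3: VCG payment = max of others' values = 110
Step 4: Surplus = 145 - 110 = 35

35


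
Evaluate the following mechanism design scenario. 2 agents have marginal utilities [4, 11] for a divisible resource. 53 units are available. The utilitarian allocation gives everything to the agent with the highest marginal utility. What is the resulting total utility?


Step 1: The marginal utilities are [4, 11]
Step 2: The highest marginal utility is 11
Step 3: All 53 units go to that agent
Step 4: Total utility = 11 * 53 = 583

583


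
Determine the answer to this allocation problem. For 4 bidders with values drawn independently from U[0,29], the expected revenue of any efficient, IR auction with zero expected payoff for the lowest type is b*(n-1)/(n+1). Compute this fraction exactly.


Step 1: By Revenue Equivalence, expected revenue = b*(n-1)/(n+1)
Step 2: Substituting n = 4, b = 29
Step 3: Revenue = 29*(4-1)/(4+1) = 29*3/5
Step 4: Revenue = 87/5

87/5


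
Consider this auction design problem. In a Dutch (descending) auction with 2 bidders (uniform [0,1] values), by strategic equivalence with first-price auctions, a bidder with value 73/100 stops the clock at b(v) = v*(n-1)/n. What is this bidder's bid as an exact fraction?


Step 1: Dutch auctions are strategically equivalent to first-price auctions
Step 2: The equilibrium bid is b(v) = v*(n-1)/n
Step 3: b = 73/100 * 1/2
Step 4: b = 73/200

73/200


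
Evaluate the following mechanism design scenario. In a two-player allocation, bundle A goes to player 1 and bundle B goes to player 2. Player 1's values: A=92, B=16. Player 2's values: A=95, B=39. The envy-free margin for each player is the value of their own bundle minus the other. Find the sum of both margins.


Step 1: Player 1's margin = v1(A) - v1(B) = 92 - 16 = 76
Step 2: Player 2's margin = v2(B) - v2(A) = 39 - 95 = -56
Step 3: Total margin = 76 + -56 = 20

20


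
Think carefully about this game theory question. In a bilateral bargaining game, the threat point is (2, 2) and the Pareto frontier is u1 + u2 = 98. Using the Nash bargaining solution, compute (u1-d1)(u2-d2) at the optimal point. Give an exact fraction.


Step 1: The Nash solution splits surplus symmetrically above the disagreement point
Step 2: u1 = (total + d1 - d2)/2 = (98 + 2 - 2)/2 = 49
Step 3: u2 = (total - d1 + d2)/2 = (98 - 2 + 2)/2 = 49
Step 4: Nash product = (49 - 2) * (49 - 2)
Step 5: = 47 * 47 = 2209

2209


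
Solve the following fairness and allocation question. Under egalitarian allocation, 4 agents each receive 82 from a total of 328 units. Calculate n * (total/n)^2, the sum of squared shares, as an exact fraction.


Step 1: Each agent's share = 328/4 = 82
Step 2: Square of each share = (82)^2 = 6724
Step 3: Sum of squares = 4 * 6724 = 26896

26896


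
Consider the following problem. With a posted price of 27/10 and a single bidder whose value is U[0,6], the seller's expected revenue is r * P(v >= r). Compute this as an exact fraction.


Step 1: Posted price r = 27/10, value support [0,6]
Step 2: P(v >= r) = (6 - 27/10)/6 = 11/20
Step 3: Expected revenue = r * P(v >= r) = 27/10 * 11/20
Step 4: Revenue = 297/200

297/200


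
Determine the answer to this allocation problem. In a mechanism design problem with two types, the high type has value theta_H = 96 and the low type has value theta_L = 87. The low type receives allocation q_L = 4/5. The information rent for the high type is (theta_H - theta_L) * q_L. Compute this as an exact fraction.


Step 1: theta_H - theta_L = 96 - 87 = 9
Step 2: Information rent = (theta_H - theta_L) * q_L
Step 3: = 9 * 4/5
Step 4: = 36/5

36/5


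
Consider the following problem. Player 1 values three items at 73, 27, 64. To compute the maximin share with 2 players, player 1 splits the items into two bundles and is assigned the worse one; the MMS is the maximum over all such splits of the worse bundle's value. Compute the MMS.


Step 1: Item values = 73, 27, 64
Step 2: Enumerate all 2-bundle partitions and take the smaller bundle:
  Partition 1: {73} vs {27,64} -> bundles 73, 91; min = 73
  Partition 2: {27} vs {73,64} -> bundles 27, 137; min = 27
  Partition 3: {64} vs {73,27} -> bundles 64, 100; min = 64
Step 3: MMS = max(73, 27, 64) = 73

73


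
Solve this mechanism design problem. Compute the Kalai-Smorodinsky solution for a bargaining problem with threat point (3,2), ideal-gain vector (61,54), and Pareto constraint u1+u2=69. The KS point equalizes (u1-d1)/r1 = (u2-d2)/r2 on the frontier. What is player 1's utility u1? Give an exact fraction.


Step 1: At the KS point, (u1-d1)/r1 = (u2-d2)/r2 = t and u1+u2 = 69
Step 2: u1 = d1 + r1*t and u2 = d2 + r2*t, so (d1 + r1*t) + (d2 + r2*t) = 69
Step 3: t = (69 - 3 - 2)/(61 + 54) = 64/115
Step 4: u1 = d1 + r1*t = 3 + 61 * 64/115 = 4249/115
Step 5: (Check: u2 = d2 + r2*t = 3686/115; u1+u2 = 4249/115 + 3686/115 = 69, on the frontier.)

4249/115


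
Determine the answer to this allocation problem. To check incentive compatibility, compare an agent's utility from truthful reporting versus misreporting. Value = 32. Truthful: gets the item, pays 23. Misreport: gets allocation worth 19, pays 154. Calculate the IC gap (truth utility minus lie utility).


Step 1: U(truth) = value - payment = 32 - 23 = 9
Step 2: U(lie) = allocation - payment = 19 - 154 = -135
Step 3: IC gap = 9 - (-135) = 144

144


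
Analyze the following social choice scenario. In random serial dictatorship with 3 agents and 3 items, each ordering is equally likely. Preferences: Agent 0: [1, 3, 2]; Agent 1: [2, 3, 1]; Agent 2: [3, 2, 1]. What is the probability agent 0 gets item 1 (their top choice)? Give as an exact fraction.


Step 1: Agent 0 wants item 1
Step 2: There are 6 possible orderings of agents
Step 3: In 6 orderings, agent 0 gets item 1
Step 4: Probability = 6/6 = 1

1


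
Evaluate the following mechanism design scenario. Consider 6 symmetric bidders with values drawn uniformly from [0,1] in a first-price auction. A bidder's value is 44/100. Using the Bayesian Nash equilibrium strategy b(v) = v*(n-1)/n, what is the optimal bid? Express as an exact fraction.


Step 1: The symmetric BNE bidding function is b(v) = v * (n-1) / n
Step 2: Substitute v = 11/25 and n = 6
Step 3: b = 11/25 * 5/6
Step 4: b = 11/30

11/30


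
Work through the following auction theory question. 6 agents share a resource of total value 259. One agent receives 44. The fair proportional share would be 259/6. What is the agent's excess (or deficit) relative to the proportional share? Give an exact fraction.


Step 1: Proportional share = 259/6
Step 2: Agent's actual allocation = 44
Step 3: Excess = 44 - 259/6 = 5/6

5/6


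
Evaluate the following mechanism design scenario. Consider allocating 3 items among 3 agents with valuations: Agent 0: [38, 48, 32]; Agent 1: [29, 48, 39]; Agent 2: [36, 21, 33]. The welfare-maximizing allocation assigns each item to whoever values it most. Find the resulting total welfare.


Step 1: For each item, find the maximum value among all agents.
Step 2: Item 0 -> Agent 0 (value 38)
Step 3: Item 1 -> Agent 0 (value 48)
Step 4: Item 2 -> Agent 1 (value 39)
Step 5: Total welfare = 38 + 48 + 39 = 125

125


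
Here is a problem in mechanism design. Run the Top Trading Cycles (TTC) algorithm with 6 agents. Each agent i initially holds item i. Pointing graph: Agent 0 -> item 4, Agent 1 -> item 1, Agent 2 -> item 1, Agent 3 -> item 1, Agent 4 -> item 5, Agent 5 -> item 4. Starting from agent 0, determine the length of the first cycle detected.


Step 1: Trace the pointer graph from agent 0: 0 -> 4 -> 5 -> 4
Step 2: A cycle is detected when we revisit agent 4
Step 3: The cycle is: 4 -> 5 -> 4
Step 4: Cycle length = 2

2


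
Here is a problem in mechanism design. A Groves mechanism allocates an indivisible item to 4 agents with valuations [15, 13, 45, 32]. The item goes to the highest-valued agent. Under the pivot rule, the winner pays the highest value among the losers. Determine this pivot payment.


Step 1: The efficient winner is agent 2 with value 45
Step 2: Other agents' values: [15, 13, 32]
Step 3: Pivot payment = max(others) = 32
Step 4: The winner pays 32

32


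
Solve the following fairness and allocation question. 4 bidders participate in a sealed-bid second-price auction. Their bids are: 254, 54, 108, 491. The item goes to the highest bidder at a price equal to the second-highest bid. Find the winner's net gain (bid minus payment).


Step 1: Sort bids in descending order: 491, 254, 108, 54
Step 2: The winning bid is the highest: 491
Step 3: The payment equals the second-highest bid: 254
Step 4: Surplus = winner's bid - payment = 491 - 254 = 237

237


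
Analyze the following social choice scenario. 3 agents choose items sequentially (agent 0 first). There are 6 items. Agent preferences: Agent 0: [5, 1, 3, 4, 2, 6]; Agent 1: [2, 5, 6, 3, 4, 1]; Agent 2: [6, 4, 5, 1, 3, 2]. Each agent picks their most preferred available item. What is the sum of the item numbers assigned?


Step 1: Agent 0 picks item 5
Step 2: Agent 1 picks item 2
Step 3: Agent 2 picks item 6
Step 4: Sum = 5 + 2 + 6 = 13

13


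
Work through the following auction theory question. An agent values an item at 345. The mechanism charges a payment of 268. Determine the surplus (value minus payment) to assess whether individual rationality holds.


Step 1: Surplus = value - payment = 345 - 268 = 77
Step 2: IR is satisfied (surplus >= 0)

77


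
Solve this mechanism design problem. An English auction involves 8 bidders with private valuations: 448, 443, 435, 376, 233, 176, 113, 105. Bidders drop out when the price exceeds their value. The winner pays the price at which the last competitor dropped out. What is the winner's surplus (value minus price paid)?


Step 1: Identify the highest value: 448
Step 2: Identify the second-highest value: 443
Step 3: The final price = second-highest value = 443
Step 4: Surplus = 448 - 443 = 5

5


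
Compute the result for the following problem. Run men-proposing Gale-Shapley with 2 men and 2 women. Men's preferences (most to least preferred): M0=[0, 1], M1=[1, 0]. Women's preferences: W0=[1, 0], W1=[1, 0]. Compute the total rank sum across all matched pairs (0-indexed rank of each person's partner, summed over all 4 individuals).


Step 1: Run Gale-Shapley (men propose, women hold best offer):
  M0 proposes to W0; she accepts
  M1 proposes to W1; she accepts
Step 2: Final matching: W0-M0, W1-M1
Step 3: 0-indexed ranks (man's rank of his match, then woman's): 0 + 1 + 0 + 0
Step 4: Total rank sum = 1

1


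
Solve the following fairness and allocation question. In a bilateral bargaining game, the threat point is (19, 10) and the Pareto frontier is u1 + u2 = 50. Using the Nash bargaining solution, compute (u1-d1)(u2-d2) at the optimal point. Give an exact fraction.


Step 1: The Nash solution splits surplus symmetrically above the disagreement point
Step 2: u1 = (total + d1 - d2)/2 = (50 + 19 - 10)/2 = 59/2
Step 3: u2 = (total - d1 + d2)/2 = (50 - 19 + 10)/2 = 41/2
Step 4: Nash product = (59/2 - 19) * (41/2 - 10)
Step 5: = 21/2 * 21/2 = 441/4

441/4


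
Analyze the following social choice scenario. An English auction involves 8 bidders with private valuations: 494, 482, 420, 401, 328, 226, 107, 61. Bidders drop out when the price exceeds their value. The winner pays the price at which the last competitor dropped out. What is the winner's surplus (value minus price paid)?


Step 1: Identify the highest value: 494
Step 2: Identify the second-highest value: 482
Step 3: The final price = second-highest value = 482
Step 4: Surplus = 494 - 482 = 12

12


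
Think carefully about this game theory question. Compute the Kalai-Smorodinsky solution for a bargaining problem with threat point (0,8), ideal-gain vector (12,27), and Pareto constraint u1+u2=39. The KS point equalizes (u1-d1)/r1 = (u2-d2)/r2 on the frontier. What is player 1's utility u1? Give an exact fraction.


Step 1: At the KS point, (u1-d1)/r1 = (u2-d2)/r2 = t and u1+u2 = 39
Step 2: u1 = d1 + r1*t and u2 = d2 + r2*t, so (d1 + r1*t) + (d2 + r2*t) = 39
Step 3: t = (39 - 0 - 8)/(12 + 27) = 31/39
Step 4: u1 = d1 + r1*t = 0 + 12 * 31/39 = 124/13
Step 5: (Check: u2 = d2 + r2*t = 383/13; u1+u2 = 124/13 + 383/13 = 39, on the frontier.)

124/13


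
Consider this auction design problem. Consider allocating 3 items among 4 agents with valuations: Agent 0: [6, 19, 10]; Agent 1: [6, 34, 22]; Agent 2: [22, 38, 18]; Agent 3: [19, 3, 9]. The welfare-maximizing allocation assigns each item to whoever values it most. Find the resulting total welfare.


Step 1: For each item, find the maximum value among all agents.
Step 2: Item 0 -> Agent 2 (value 22)
Step 3: Item 1 -> Agent 2 (value 38)
Step 4: Item 2 -> Agent 1 (value 22)
Step 5: Total welfare = 22 + 38 + 22 = 82

82


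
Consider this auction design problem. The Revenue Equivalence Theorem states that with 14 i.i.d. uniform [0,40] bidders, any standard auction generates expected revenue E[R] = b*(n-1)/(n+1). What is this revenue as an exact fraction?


Step 1: By Revenue Equivalence, expected revenue = b*(n-1)/(n+1)
Step 2: Substituting n = 14, b = 40
Step 3: Revenue = 40*(14-1)/(14+1) = 40*13/15
Step 4: Revenue = 520/15 = 104/3

104/3


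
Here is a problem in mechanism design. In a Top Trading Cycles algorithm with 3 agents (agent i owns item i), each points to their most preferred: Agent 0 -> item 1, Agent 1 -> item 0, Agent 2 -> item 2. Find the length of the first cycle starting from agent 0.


Step 1: Trace the pointer graph from agent 0: 0 -> 1 -> 0
Step 2: A cycle is detected when we revisit agent 0
Step 3: The cycle is: 0 -> 1 -> 0
Step 4: Cycle length = 2

2


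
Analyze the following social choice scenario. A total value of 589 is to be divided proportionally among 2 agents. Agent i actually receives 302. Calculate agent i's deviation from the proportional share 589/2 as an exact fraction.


Step 1: Proportional share = 589/2
Step 2: Agent's actual allocation = 302
Step 3: Excess = 302 - 589/2 = 15/2

15/2


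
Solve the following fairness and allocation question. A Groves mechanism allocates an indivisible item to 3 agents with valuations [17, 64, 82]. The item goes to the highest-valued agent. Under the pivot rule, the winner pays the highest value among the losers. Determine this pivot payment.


Step 1: The efficient winner is agent 2 with value 82
Step 2: Other agents' values: [17, 64]
Step 3: Pivot payment = max(others) = 64
Step 4: The winner pays 64

64


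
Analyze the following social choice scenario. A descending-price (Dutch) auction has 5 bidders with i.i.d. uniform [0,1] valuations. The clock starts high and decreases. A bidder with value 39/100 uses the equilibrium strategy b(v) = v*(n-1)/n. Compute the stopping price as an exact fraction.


Step 1: Dutch auctions are strategically equivalent to first-price auctions
Step 2: The equilibrium bid is b(v) = v*(n-1)/n
Step 3: b = 39/100 * 4/5
Step 4: b = 39/125

39/125


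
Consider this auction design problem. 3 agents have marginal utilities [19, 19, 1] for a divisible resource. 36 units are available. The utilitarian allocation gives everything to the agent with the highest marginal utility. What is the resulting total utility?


Step 1: The marginal utilities are [19, 19, 1]
Step 2: The highest marginal utility is 19
Step 3: All 36 units go to that agent
Step 4: Total utility = 19 * 36 = 684

684


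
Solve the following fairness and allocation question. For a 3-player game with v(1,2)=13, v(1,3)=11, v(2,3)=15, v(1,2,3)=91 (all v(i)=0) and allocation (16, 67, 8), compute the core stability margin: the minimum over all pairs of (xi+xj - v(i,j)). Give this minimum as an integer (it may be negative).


Step 1: Slack for coalition (1,2): x1+x2 - v12 = 83 - 13 = 70
Step 2: Slack for coalition (1,3): x1+x3 - v13 = 24 - 11 = 13
Step 3: Slack for coalition (2,3): x2+x3 - v23 = 75 - 15 = 60
Step 4: Minimum slack = min(70, 13, 60) = 13, attained by (1,3); no pair can gain by deviating, so the allocation is in the core

13


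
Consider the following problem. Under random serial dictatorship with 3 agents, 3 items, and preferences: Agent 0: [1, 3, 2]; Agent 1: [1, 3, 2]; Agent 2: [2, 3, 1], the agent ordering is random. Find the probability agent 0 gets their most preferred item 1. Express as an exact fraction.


Step 1: Agent 0 wants item 1
Step 2: There are 6 possible orderings of agents
Step 3: In 3 orderings, agent 0 gets item 1
Step 4: Probability = 3/6 = 1/2

1/2


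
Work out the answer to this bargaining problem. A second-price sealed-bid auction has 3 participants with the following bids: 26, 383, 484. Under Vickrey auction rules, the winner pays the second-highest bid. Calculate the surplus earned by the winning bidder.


Step 1: Sort bids in descending order: 484, 383, 26
Step 2: The winning bid is the highest: 484
Step 3: The payment equals the second-highest bid: 383
Step 4: Surplus = winner's bid - payment = 484 - 383 = 101

101


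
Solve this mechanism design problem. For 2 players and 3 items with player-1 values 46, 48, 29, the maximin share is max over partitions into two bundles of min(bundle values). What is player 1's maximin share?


Step 1: Item values = 46, 48, 29
Step 2: Enumerate all 2-bundle partitions and take the smaller bundle:
  Partition 1: {46} vs {48,29} -> bundles 46, 77; min = 46
  Partition 2: {48} vs {46,29} -> bundles 48, 75; min = 48
  Partition 3: {29} vs {46,48} -> bundles 29, 94; min = 29
Step 3: MMS = max(46, 48, 29) = 48

48


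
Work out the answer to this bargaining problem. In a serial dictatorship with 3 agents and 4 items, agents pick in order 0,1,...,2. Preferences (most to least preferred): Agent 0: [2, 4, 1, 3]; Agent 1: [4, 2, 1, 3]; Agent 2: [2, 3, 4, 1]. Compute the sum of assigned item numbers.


Step 1: Agent 0 picks item 2
Step 2: Agent 1 picks item 4
Step 3: Agent 2 picks item 3
Step 4: Sum = 2 + 4 + 3 = 9

9


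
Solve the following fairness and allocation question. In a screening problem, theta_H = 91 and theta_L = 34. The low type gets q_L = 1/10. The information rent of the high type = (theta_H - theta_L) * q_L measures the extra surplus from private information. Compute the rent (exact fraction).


Step 1: theta_H - theta_L = 91 - 34 = 57
Step 2: Information rent = (theta_H - theta_L) * q_L
Step 3: = 57 * 1/10
Step 4: = 57/10

57/10


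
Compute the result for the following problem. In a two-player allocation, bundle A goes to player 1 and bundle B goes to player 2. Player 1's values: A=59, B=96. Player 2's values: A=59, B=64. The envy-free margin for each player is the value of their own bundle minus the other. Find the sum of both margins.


Step 1: Player 1's margin = v1(A) - v1(B) = 59 - 96 = -37
Step 2: Player 2's margin = v2(B) - v2(A) = 64 - 59 = 5
Step 3: Total margin = -37 + 5 = -32

-32


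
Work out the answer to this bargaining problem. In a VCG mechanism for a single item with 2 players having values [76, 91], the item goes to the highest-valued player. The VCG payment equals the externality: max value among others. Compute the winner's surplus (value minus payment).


Step 1: The winner is the agent with the highest value: agent 1 with value 91
Step 2: Values of other agents: [76]
Step 3: VCG payment = max of others' values = 76
Step 4: Surplus = 91 - 76 = 15

15


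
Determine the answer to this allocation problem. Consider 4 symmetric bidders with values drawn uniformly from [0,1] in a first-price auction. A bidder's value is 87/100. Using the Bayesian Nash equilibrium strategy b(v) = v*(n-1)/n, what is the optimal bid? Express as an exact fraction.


Step 1: The symmetric BNE bidding function is b(v) = v * (n-1) / n
Step 2: Substitute v = 87/100 and n = 4
Step 3: b = 87/100 * 3/4
Step 4: b = 261/400

261/400


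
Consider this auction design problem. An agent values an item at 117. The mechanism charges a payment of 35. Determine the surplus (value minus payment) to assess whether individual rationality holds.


Step 1: Surplus = value - payment = 117 - 35 = 82
Step 2: IR is satisfied (surplus >= 0)

82


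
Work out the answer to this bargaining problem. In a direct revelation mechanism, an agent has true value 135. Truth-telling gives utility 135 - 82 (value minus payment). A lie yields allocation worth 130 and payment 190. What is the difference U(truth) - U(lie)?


Step 1: U(truth) = value - payment = 135 - 82 = 53
Step 2: U(lie) = allocation - payment = 130 - 190 = -60
Step 3: IC gap = 53 - (-60) = 113

113


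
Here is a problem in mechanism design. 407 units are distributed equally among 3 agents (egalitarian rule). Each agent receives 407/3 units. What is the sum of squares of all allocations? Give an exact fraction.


Step 1: Each agent's share = 407/3
Step 2: Square of each share = (407/3)^2 = 165649/9
Step 3: Sum of squares = 3 * 165649/9 = 165649/3

165649/3


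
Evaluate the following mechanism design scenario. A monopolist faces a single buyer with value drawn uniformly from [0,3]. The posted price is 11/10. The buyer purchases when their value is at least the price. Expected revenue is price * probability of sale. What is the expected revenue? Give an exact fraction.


Step 1: Posted price r = 11/10, value support [0,3]
Step 2: P(v >= r) = (3 - 11/10)/3 = 19/30
Step 3: Expected revenue = r * P(v >= r) = 11/10 * 19/30
Step 4: Revenue = 209/300

209/300


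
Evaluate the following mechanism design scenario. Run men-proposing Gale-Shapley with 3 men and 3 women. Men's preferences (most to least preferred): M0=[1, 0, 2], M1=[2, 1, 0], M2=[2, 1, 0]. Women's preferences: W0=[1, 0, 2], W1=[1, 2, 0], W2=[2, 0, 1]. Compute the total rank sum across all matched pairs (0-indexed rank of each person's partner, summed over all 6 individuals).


Step 1: Run Gale-Shapley (men propose, women hold best offer):
  M0 proposes to W1; she accepts
  M1 proposes to W2; she accepts
  M2 proposes to W2; she switches from M1
  M1 proposes to W1; she switches from M0
  M0 proposes to W0; she accepts
Step 2: Final matching: W0-M0, W1-M1, W2-M2
Step 3: 0-indexed ranks (man's rank of his match, then woman's): 1 + 1 + 1 + 0 + 0 + 0
Step 4: Total rank sum = 3

3


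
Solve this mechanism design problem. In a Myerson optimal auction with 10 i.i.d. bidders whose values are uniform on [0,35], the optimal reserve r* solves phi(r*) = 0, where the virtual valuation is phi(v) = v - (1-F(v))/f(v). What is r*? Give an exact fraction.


Step 1: For U[0,35], F(v) = v/35 and f(v) = 1/35
Step 2: phi(v) = v - (1 - v/35)/(1/35) = v - (35 - v) = 2v - 35
Step 3: Set phi(r*) = 0: 2r* - 35 = 0
Step 4: r* = 35/2 (the number of bidders n = 10 does not enter)

35/2


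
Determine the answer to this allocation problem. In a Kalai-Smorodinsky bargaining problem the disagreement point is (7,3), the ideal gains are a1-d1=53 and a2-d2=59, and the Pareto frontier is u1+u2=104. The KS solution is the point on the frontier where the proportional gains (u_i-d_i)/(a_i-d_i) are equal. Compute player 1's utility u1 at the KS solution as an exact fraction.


Step 1: At the KS point, (u1-d1)/r1 = (u2-d2)/r2 = t and u1+u2 = 104
Step 2: u1 = d1 + r1*t and u2 = d2 + r2*t, so (d1 + r1*t) + (d2 + r2*t) = 104
Step 3: t = (104 - 7 - 3)/(53 + 59) = 94/112 = 47/56
Step 4: u1 = d1 + r1*t = 7 + 53 * 47/56 = 2883/56
Step 5: (Check: u2 = d2 + r2*t = 2941/56; u1+u2 = 2883/56 + 2941/56 = 104, on the frontier.)

2883/56


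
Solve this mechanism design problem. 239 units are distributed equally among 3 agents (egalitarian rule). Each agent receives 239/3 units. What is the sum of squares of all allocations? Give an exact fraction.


Step 1: Each agent's share = 239/3
Step 2: Square of each share = (239/3)^2 = 57121/9
Step 3: Sum of squares = 3 * 57121/9 = 57121/3

57121/3


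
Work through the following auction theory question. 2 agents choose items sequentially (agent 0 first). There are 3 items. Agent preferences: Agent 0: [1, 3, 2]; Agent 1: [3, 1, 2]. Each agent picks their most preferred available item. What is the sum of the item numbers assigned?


Step 1: Agent 0 picks item 1
Step 2: Agent 1 picks item 3
Step 3: Sum = 1 + 3 = 4

4


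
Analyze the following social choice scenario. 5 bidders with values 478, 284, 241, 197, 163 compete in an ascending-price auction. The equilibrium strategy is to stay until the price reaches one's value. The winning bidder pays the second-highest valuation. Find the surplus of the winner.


Step 1: Identify the highest value: 478
Step 2: Identify the second-highest value: 284
Step 3: The final price = second-highest value = 284
Step 4: Surplus = 478 - 284 = 194

194


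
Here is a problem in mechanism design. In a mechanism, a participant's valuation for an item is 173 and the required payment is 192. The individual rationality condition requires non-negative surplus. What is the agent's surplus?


Step 1: Surplus = value - payment = 173 - 192 = -19
Step 2: IR is violated (surplus < 0)

-19


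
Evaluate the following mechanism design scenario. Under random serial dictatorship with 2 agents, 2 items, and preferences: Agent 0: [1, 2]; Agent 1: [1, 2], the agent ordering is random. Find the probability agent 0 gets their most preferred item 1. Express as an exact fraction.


Step 1: Agent 0 wants item 1
Step 2: There are 2 possible orderings of agents
Step 3: In 1 orderings, agent 0 gets item 1
Step 4: Probability = 1/2

1/2


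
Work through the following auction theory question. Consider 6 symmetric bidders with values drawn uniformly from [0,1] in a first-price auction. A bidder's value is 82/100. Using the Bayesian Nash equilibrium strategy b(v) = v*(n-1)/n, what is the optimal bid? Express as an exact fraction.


Step 1: The symmetric BNE bidding function is b(v) = v * (n-1) / n
Step 2: Substitute v = 41/50 and n = 6
Step 3: b = 41/50 * 5/6
Step 4: b = 41/60

41/60


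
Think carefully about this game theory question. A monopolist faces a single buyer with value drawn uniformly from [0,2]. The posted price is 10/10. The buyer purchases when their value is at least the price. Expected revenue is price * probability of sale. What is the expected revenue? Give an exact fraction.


Step 1: Posted price r = 1, value support [0,2]
Step 2: P(v >= r) = (2 - 1)/2 = 1/2
Step 3: Expected revenue = r * P(v >= r) = 1 * 1/2
Step 4: Revenue = 1/2

1/2


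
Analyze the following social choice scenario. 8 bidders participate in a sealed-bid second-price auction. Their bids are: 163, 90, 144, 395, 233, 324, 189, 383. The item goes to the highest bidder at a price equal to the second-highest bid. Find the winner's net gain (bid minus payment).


Step 1: Sort bids in descending order: 395, 383, 324, 233, 189, 163, 144, 90
Step 2: The winning bid is the highest: 395
Step 3: The payment equals the second-highest bid: 383
Step 4: Surplus = winner's bid - payment = 395 - 383 = 12

12


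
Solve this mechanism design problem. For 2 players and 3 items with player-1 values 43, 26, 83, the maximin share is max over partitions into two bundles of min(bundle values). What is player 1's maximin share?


Step 1: Item values = 43, 26, 83
Step 2: Enumerate all 2-bundle partitions and take the smaller bundle:
  Partition 1: {43} vs {26,83} -> bundles 43, 109; min = 43
  Partition 2: {26} vs {43,83} -> bundles 26, 126; min = 26
  Partition 3: {83} vs {43,26} -> bundles 83, 69; min = 69
Step 3: MMS = max(43, 26, 69) = 69

69


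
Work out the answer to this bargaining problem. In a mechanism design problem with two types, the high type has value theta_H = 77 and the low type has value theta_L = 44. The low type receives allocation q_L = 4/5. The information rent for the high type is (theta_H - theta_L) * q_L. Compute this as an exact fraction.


Step 1: theta_H - theta_L = 77 - 44 = 33
Step 2: Information rent = (theta_H - theta_L) * q_L
Step 3: = 33 * 4/5
Step 4: = 132/5

132/5


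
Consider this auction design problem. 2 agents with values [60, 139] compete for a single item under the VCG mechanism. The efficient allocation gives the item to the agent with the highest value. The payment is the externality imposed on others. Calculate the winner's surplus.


Step 1: The winner is the agent with the highest value: agent 1 with value 139
Step 2: Values of other agents: [60]
Step 3: VCG payment = max of others' values = 60
Step 4: Surplus = 139 - 60 = 79

79


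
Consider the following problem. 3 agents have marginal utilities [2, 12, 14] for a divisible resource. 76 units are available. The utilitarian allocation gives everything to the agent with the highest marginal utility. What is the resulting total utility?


Step 1: The marginal utilities are [2, 12, 14]
Step 2: The highest marginal utility is 14
Step 3: All 76 units go to that agent
Step 4: Total utility = 14 * 76 = 1064

1064


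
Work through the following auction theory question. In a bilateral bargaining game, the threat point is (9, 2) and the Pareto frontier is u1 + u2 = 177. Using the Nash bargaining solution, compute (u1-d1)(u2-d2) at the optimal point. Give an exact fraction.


Step 1: The Nash solution splits surplus symmetrically above the disagreement point
Step 2: u1 = (total + d1 - d2)/2 = (177 + 9 - 2)/2 = 92
Step 3: u2 = (total - d1 + d2)/2 = (177 - 9 + 2)/2 = 85
Step 4: Nash product = (92 - 9) * (85 - 2)
Step 5: = 83 * 83 = 6889

6889


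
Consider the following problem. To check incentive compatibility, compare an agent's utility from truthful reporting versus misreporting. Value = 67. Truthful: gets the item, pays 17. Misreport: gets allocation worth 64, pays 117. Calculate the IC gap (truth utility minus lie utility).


Step 1: U(truth) = value - payment = 67 - 17 = 50
Step 2: U(lie) = allocation - payment = 64 - 117 = -53
Step 3: IC gap = 50 - (-53) = 103

103


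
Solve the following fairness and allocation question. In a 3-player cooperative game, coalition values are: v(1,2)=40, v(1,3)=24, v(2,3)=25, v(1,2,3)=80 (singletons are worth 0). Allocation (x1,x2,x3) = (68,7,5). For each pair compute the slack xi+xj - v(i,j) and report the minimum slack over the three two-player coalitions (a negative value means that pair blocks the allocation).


Step 1: Slack for coalition (1,2): x1+x2 - v12 = 75 - 40 = 35
Step 2: Slack for coalition (1,3): x1+x3 - v13 = 73 - 24 = 49
Step 3: Slack for coalition (2,3): x2+x3 - v23 = 12 - 25 = -13
Step 4: Minimum slack = min(35, 49, -13) = -13, attained by (2,3); coalition (2,3) can block (slack < 0), so the allocation is not in the core

-13


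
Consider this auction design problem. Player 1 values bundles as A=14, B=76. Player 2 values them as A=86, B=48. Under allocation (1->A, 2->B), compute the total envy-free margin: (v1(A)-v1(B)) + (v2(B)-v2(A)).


Step 1: Player 1's margin = v1(A) - v1(B) = 14 - 76 = -62
Step 2: Player 2's margin = v2(B) - v2(A) = 48 - 86 = -38
Step 3: Total margin = -62 + -38 = -100

-100


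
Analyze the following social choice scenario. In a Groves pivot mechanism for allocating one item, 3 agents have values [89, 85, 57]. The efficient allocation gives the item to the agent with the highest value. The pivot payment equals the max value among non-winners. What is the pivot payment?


Step 1: The efficient winner is agent 0 with value 89
Step 2: Other agents' values: [85, 57]
Step 3: Pivot payment = max(others) = 85
Step 4: The winner pays 85

85


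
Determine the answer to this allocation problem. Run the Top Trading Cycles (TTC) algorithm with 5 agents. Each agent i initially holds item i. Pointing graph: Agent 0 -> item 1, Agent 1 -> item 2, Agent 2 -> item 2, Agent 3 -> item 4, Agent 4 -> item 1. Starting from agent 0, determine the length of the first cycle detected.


Step 1: Trace the pointer graph from agent 0: 0 -> 1 -> 2 -> 2
Step 2: A cycle is detected when we revisit agent 2
Step 3: The cycle is: 2 -> 2
Step 4: Cycle length = 1

1


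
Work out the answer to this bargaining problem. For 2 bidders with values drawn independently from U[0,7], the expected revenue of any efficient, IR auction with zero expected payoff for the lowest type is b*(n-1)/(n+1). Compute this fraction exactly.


Step 1: By Revenue Equivalence, expected revenue = b*(n-1)/(n+1)
Step 2: Substituting n = 2, b = 7
Step 3: Revenue = 7*(2-1)/(2+1) = 7*1/3
Step 4: Revenue = 7/3

7/3


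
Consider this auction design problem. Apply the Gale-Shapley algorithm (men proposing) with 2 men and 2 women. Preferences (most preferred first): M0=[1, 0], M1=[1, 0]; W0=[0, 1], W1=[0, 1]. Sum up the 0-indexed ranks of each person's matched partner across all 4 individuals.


Step 1: Run Gale-Shapley (men propose, women hold best offer):
  M0 proposes to W1; she accepts
  M1 proposes to W1; rejected
  M1 proposes to W0; she accepts
Step 2: Final matching: W0-M1, W1-M0
Step 3: 0-indexed ranks (man's rank of his match, then woman's): 1 + 1 + 0 + 0
Step 4: Total rank sum = 2

2
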